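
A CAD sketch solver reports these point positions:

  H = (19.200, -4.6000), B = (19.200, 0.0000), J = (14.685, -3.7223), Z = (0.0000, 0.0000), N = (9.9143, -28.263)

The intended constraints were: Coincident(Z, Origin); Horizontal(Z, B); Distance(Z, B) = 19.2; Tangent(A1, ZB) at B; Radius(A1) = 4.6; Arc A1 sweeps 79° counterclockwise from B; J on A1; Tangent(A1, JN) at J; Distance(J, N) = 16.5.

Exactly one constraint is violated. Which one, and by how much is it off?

Distance(J, N) = 16.5 — off by 8.50.

Z = (0.00, 0.00) ✓; Z.y = 0.00, B.y = 0.00 ✓; |ZB| = 19.20 ✓; ∠(HB, BZ) = 90.00° ✓; |HB| = 4.600 ✓; bearing(H→J) − bearing(H→B) = 79.00° ✓; |HJ| = 4.600 ✓; ∠(HJ, JN) = 90.00° ✓; |JN| = 25.00 ✗.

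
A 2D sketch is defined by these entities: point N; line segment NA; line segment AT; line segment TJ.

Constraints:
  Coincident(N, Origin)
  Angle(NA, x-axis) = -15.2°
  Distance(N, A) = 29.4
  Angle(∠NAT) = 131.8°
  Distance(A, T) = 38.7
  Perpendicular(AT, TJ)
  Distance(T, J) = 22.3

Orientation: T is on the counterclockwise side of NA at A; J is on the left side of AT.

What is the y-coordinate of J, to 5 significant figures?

32.072

N is at the origin; NA runs at -15.2° with length 29.4, so A = 29.4·(cos -15.2°, sin -15.2°) = (28.371, -7.7084). ∠NAT = 131.8°, so AT runs at -15.2° + (180° − 131.8°) = 33.000° from the x-axis; with |AT| = 38.7, T = A + 38.7·(cos 33.000°, sin 33.000°) = (60.828, 13.369). AT is perpendicular to TJ; with |TJ| = 22.3 on the left of AT, J = T + 22.3·(-0.54464, 0.83867) = (48.683, 32.072). So J.y = 32.072.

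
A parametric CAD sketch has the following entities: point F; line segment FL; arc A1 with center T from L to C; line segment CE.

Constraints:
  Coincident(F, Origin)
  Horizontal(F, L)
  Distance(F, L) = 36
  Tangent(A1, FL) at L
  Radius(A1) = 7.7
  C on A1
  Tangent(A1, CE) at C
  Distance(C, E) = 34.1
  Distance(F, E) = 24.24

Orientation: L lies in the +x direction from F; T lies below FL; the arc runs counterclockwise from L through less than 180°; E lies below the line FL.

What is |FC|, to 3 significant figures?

31.1

F is at the origin; FL is horizontal with |FL| = 36.0 and L on the +x side, so L = (36.0, 0.00). Since A1 is tangent to FL there, TL ⟂ FL, so T = L + (0, -7.7) = (36.0, -7.70). Since TC ⟂ CE (tangency), |TE| = √(7.7² + 34.1²) = 35.0 regardless of where C sits on A1. So E lies on both circle(F, 24.24) and circle(T, 35.0); the below-FL intersection is E = (4.93, -23.7). C is the foot of the tangent from E: C = (31.0, -1.80).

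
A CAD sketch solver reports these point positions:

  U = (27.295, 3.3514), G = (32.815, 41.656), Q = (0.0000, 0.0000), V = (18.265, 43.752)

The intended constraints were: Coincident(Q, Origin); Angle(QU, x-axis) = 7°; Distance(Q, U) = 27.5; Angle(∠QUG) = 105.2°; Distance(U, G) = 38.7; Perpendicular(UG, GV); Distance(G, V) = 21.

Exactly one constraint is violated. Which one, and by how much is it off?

Distance(G, V) = 21 — off by 6.30.

Q = (0.00, 0.00) ✓; QU at 7.000° ✓; |QU| = 27.50 ✓; ∠QUG = 105.2° ✓; |UG| = 38.70 ✓; ∠(UG, GV) = 90.00° ✓; |GV| = 14.70 ✗.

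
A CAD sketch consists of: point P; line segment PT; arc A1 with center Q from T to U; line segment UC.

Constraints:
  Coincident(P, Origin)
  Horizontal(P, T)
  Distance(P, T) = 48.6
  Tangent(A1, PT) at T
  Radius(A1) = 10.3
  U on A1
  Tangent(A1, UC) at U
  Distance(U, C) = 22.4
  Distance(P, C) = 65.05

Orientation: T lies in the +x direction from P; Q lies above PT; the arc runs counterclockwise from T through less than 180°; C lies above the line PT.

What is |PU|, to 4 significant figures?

59.96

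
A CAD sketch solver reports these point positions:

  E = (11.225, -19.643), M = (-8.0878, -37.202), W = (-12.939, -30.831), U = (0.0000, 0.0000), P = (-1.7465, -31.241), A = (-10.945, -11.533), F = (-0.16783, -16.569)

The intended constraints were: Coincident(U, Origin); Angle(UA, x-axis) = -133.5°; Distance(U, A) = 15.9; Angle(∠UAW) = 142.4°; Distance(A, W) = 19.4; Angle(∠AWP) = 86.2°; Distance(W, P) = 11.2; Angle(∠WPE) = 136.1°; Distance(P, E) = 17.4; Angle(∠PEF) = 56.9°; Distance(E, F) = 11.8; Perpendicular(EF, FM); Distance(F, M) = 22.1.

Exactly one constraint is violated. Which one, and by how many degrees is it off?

Perpendicular(EF, FM) — off by 5.90°.

U = (0.00, 0.00) ✓; UA at -133.5° ✓; |UA| = 15.90 ✓; ∠UAW = 142.4° ✓; |AW| = 19.40 ✓; ∠AWP = 86.20° ✓; |WP| = 11.20 ✓; ∠WPE = 136.1° ✓; |PE| = 17.40 ✓; ∠PEF = 56.90° ✓; |EF| = 11.80 ✓; ∠(EF, FM) = 84.10° ✗; |FM| = 22.10 ✓.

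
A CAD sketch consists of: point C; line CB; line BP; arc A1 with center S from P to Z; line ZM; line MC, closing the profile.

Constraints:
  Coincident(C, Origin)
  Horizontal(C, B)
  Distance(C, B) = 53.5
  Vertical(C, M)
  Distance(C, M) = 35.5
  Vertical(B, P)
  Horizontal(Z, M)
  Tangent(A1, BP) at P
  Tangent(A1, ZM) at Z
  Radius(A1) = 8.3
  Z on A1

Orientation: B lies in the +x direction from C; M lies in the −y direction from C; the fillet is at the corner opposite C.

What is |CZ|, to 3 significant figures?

57.5

C is at the origin; CB is horizontal with |CB| = 53.5 and B on the +x side, so B = (53.5, 0.00). C and M share the same x with |CM| = 35.5 and M on the −y side, so M = (0.00, -35.5). The virtual corner opposite C is at (53.5, -35.5). Tangency of A1 to BP means the radius SP is perpendicular to BP and since A1 is tangent to ZM there, SZ ⟂ ZM, with radius 8.3, so the center S sits 8.3 in from both sides at S = (45.2, -27.2). That places the tangent points at P = (53.5, -27.2) on BP and Z = (45.2, -35.5) on ZM. Then |CZ| = |Z − C| = 57.5.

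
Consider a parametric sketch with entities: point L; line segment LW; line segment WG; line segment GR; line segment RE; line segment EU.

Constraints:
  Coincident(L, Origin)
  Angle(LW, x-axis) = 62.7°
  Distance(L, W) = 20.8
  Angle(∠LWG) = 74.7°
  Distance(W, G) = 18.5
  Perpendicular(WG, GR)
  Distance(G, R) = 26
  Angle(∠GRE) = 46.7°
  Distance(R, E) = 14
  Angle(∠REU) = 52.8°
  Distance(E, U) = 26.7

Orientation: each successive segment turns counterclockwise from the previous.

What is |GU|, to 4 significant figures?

20.11

∠GRE = 46.7° gives RE at 31.30° from the x-axis; with |RE| = 14.0, E = (-1.999, 4.171). ∠REU = 52.8° gives EU at 158.5° from the x-axis; with |EU| = 26.7, U = (-26.84, 13.96). Then |GU| = |U − G| = 20.11.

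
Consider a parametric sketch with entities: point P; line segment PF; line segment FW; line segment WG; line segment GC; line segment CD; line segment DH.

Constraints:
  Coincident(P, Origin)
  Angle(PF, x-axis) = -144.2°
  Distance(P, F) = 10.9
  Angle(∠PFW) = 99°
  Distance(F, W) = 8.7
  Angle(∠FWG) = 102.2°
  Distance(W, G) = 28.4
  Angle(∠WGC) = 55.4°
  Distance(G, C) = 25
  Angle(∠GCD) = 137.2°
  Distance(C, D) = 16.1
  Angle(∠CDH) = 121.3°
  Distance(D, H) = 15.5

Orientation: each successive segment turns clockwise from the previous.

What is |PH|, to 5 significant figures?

20.585

∠GCD = 137.2° gives CD at -110.40° from the x-axis; with |CD| = 16.1, D = (4.4116, -14.588). ∠CDH = 121.3° gives DH at -169.10° from the x-axis; with |DH| = 15.5, H = (-10.809, -17.519). Then |PH| = |H − P| = 20.585.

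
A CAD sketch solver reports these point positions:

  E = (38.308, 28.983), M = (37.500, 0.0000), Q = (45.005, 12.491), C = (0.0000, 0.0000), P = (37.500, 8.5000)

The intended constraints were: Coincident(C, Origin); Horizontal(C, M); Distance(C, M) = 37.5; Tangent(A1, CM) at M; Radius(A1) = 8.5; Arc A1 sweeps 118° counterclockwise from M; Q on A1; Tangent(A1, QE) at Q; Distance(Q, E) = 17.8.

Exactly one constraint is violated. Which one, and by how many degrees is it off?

Tangent(A1, QE) at Q — off by 5.90°.

C = (0.00, 0.00) ✓; C.y = 0.00, M.y = 0.00 ✓; |CM| = 37.50 ✓; ∠(PM, MC) = 90.00° ✓; |PM| = 8.500 ✓; bearing(P→Q) − bearing(P→M) = 118.0° ✓; |PQ| = 8.500 ✓; ∠(PQ, QE) = 95.90° ✗; |QE| = 17.80 ✓.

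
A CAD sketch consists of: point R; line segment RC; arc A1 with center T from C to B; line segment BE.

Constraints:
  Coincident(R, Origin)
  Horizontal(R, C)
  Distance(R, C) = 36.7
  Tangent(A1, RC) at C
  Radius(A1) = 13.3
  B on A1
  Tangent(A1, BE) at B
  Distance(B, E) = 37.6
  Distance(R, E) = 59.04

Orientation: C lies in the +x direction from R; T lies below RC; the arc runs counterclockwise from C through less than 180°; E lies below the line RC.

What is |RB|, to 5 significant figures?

27.749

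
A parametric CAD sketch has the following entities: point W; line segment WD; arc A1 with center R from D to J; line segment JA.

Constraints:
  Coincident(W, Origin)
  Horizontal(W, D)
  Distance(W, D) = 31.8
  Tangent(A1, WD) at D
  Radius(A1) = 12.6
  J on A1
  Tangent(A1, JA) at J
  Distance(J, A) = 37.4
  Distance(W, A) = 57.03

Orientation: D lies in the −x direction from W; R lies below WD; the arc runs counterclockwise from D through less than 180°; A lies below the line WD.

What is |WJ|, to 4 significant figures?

46.73

W is at the origin; W and D share the same y with |WD| = 31.8 and D on the −x side, so D = (-31.80, 0.000). Tangency of A1 to WD means the radius RD is perpendicular to WD, so R = D + (0, -12.6) = (-31.80, -12.60). Since RJ ⟂ JA (tangency), |RA| = √(12.6² + 37.4²) = 39.47 regardless of where J sits on A1. So A lies on both circle(W, 57.03) and circle(R, 39.47); the below-WD intersection is A = (-24.67, -51.42). J is the foot of the tangent from A: J = (-42.82, -18.71).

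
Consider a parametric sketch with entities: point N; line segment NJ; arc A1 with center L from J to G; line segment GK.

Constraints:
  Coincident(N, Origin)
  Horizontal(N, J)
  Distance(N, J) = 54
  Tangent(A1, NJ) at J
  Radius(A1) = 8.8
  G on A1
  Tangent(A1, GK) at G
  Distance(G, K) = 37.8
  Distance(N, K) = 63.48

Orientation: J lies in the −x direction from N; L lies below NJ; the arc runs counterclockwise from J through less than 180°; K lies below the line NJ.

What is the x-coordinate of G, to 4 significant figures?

-61.72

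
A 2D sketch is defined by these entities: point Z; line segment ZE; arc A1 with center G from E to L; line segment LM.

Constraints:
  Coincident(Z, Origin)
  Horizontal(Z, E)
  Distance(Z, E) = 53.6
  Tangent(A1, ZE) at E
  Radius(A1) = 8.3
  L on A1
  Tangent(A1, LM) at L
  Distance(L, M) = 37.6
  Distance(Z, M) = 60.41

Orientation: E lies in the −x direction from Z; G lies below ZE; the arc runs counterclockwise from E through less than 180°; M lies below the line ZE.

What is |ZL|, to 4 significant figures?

61.96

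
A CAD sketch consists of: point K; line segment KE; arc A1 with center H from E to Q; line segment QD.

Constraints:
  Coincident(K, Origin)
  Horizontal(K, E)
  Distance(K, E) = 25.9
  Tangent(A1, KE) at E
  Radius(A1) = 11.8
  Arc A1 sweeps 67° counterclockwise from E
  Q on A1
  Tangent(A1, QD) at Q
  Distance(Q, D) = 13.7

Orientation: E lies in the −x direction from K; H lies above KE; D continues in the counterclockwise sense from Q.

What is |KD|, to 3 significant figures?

22.0

K is at the origin; K and E share the same y with |KE| = 25.9 and E on the −x side, so E = (-25.9, 0.00). Tangency of A1 to KE means the radius HE is perpendicular to KE, so H = E + (0, 11.8) = (-25.9, 11.8). On A1, E sits at bearing -90° from H; a 67° counterclockwise sweep puts Q at bearing -23°, so Q = H + 11.8·(cos -23°, sin -23°) = (-15.0, 7.19). Since A1 is tangent to QD there, HQ ⟂ QD, so QD runs along (−sin -23°, cos -23°); with |QD| = 13.7, D = (-9.69, 19.8). Then |KD| = |D − K| = 22.0.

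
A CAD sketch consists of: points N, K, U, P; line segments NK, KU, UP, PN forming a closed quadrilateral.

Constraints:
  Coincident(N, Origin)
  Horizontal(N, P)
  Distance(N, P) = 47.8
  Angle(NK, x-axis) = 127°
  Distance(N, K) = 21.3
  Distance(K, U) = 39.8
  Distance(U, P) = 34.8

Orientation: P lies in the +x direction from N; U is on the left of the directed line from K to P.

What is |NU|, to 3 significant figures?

37.2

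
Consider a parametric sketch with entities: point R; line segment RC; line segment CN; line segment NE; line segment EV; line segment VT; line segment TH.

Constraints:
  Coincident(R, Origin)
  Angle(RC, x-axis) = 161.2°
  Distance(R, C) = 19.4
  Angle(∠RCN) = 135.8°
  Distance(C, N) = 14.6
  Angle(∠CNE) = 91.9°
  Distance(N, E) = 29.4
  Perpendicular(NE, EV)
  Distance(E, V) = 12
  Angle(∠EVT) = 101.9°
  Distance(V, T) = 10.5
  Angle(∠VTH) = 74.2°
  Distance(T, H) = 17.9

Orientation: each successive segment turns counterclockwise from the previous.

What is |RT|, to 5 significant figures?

16.164

R is at the origin; RC runs at 161.2° with length 19.4, so C = (-18.365, 6.2520). ∠RCN = 135.8° gives CN at -154.60° from the x-axis; with |CN| = 14.6, N = (-31.554, -0.010498). ∠CNE = 91.9° gives NE at -66.500° from the x-axis; with |NE| = 29.4, E = (-19.830, -26.972). NE ⟂ EV, so EV runs at 23.500°; with |EV| = 12.0, V = (-8.8257, -22.187). ∠EVT = 101.9° gives VT at 101.60° from the x-axis; with |VT| = 10.5, T = (-10.937, -11.902). Then |RT| = |T − R| = 16.164.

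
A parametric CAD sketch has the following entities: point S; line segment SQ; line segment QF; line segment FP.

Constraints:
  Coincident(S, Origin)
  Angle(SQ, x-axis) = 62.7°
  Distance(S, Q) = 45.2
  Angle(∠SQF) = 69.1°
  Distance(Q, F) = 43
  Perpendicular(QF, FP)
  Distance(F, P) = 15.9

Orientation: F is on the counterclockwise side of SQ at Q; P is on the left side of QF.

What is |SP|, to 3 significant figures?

37.6

∠SQF = 69.1°, so QF runs at 62.7° + (180° − 69.1°) = 174° from the x-axis; with |QF| = 43.0, F = Q + 43.0·(cos 174°, sin 174°) = (-22.0, 45.0). QF is perpendicular to FP; with |FP| = 15.9 on the left of QF, P = F + 15.9·(-0.111, -0.994) = (-23.8, 29.2). Then |SP| = |P − S| = 37.6.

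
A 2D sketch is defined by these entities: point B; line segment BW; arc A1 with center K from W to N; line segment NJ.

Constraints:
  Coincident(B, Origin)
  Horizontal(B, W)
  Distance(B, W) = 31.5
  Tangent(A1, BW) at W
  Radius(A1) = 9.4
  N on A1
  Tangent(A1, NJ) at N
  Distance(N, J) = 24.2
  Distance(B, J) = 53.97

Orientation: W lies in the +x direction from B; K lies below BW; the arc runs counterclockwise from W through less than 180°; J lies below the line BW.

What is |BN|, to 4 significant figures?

29.96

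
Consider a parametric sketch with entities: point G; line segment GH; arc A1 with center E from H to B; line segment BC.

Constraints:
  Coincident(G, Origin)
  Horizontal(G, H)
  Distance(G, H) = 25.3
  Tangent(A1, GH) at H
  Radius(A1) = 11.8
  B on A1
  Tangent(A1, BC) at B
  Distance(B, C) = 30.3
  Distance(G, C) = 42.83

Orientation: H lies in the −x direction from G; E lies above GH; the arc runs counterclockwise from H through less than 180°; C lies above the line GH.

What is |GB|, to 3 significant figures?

17.4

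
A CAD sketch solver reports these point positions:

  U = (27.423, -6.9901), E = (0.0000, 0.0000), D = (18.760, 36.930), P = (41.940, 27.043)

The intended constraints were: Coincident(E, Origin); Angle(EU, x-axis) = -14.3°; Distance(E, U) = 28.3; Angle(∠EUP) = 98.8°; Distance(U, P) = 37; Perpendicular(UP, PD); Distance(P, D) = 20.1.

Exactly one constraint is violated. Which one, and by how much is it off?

Distance(P, D) = 20.1 — off by 5.10.

E = (0.00, 0.00) ✓; EU at -14.30° ✓; |EU| = 28.30 ✓; ∠EUP = 98.80° ✓; |UP| = 37.00 ✓; ∠(UP, PD) = 90.00° ✓; |PD| = 25.20 ✗.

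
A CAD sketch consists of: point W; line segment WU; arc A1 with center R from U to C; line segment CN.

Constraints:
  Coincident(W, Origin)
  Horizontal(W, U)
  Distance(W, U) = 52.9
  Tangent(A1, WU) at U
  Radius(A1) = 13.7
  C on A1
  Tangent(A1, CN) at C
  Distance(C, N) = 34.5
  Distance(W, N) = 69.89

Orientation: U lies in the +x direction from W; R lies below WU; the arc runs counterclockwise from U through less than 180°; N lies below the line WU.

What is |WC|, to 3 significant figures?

43.2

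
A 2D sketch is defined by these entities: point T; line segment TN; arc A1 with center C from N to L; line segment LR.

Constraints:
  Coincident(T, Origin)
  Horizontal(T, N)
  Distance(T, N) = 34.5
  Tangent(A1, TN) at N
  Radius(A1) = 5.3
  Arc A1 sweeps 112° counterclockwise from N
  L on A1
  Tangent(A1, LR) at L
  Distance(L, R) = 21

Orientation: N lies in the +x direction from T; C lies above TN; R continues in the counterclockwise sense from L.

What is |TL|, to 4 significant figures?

40.08

Tangency of A1 to TN means the radius CN is perpendicular to TN, so C = N + (0, 5.3) = (34.50, 5.300). On A1, N sits at bearing -90° from C; a 112° counterclockwise sweep puts L at bearing 22°, so L = C + 5.3·(cos 22°, sin 22°) = (39.41, 7.285). Then |TL| = |L − T| = 40.08.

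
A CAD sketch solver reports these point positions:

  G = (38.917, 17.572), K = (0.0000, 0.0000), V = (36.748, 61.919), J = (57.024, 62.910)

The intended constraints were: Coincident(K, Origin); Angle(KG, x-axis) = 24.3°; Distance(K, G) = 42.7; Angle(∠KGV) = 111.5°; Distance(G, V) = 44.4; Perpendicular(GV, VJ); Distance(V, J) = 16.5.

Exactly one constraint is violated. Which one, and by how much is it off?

Distance(V, J) = 16.5 — off by 3.80.

K = (0.00, 0.00) ✓; KG at 24.30° ✓; |KG| = 42.70 ✓; ∠KGV = 111.5° ✓; |GV| = 44.40 ✓; ∠(GV, VJ) = 90.00° ✓; |VJ| = 20.30 ✗.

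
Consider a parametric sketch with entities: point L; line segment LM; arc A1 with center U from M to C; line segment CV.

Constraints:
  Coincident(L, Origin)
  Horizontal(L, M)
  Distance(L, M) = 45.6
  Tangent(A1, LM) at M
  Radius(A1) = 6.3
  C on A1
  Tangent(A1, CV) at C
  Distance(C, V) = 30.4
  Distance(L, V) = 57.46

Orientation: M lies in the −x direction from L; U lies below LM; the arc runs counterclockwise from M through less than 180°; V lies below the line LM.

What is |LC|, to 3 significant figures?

52.3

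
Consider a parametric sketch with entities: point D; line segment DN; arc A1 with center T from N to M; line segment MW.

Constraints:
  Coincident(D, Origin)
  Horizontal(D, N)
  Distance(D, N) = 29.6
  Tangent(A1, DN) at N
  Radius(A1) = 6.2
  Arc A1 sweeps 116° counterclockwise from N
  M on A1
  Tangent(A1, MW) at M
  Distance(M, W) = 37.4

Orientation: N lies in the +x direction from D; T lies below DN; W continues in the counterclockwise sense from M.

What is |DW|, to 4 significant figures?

58.68

On A1, N sits at bearing 90° from T; a 116° counterclockwise sweep puts M at bearing 206°, so M = T + 6.2·(cos 206°, sin 206°) = (24.03, -8.918). A1 meets MW tangentially, so TM is at right angles to MW, so MW runs along (−sin 206°, cos 206°); with |MW| = 37.4, W = (40.42, -42.53). Then |DW| = |W − D| = 58.68.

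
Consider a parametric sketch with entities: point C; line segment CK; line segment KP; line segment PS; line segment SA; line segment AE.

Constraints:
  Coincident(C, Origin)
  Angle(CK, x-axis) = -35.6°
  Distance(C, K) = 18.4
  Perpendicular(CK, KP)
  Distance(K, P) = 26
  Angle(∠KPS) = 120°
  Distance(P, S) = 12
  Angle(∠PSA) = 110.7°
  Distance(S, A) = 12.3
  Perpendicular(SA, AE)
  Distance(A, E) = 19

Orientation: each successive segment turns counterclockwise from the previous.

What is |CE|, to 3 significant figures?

14.2

C is at the origin; CK runs at -35.6° with length 18.4, so K = (15.0, -10.7). The perpendicularity gives KP at right angles to CK, so KP runs at 54.4°; with |KP| = 26.0, P = (30.1, 10.4). ∠KPS = 120.0° gives PS at 114° from the x-axis; with |PS| = 12.0, S = (25.1, 21.4). ∠PSA = 110.7° gives SA at -176° from the x-axis; with |SA| = 12.3, A = (12.9, 20.6). SA is perpendicular to AE, so AE runs at -86.3°; with |AE| = 19.0, E = (14.1, 1.60). Then |CE| = |E − C| = 14.2.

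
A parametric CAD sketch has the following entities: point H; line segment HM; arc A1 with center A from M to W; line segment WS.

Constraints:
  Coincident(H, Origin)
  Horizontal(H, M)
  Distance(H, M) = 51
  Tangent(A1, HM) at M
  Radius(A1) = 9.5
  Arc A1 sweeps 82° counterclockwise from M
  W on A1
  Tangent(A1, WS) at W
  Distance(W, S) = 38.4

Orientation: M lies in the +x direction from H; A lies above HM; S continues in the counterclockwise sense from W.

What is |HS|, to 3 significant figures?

80.4

H is at the origin; HM is horizontal with |HM| = 51.0 and M on the +x side, so M = (51.0, 0.00). Tangency of A1 to HM means the radius AM is perpendicular to HM, so A = M + (0, 9.5) = (51.0, 9.50). On A1, M sits at bearing -90° from A; an 82° counterclockwise sweep puts W at bearing -8°, so W = A + 9.5·(cos -8°, sin -8°) = (60.4, 8.18). Since A1 is tangent to WS there, AW ⟂ WS, so WS runs along (−sin -8°, cos -8°); with |WS| = 38.4, S = (65.8, 46.2). Then |HS| = |S − H| = 80.4.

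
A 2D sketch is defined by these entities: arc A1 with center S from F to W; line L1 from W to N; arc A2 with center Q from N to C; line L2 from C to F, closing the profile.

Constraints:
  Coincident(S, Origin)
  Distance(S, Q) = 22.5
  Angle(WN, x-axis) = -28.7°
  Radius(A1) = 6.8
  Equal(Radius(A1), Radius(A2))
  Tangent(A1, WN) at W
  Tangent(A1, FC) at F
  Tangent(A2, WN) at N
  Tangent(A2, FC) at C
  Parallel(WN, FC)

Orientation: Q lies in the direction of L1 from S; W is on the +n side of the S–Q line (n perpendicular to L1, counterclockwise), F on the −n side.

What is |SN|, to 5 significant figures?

23.505

Tangency of A1 to both parallel lines with radius 6.8 puts W and F at S ± 6.8·n: W = (3.2655, 5.9646), F = (-3.2655, -5.9646). Equal radii place N and C the same way about Q: N = Q + 6.8·n = (23.001, -4.8404), C = Q − 6.8·n = (16.470, -16.770). Then |SN| = |N − S| = 23.505.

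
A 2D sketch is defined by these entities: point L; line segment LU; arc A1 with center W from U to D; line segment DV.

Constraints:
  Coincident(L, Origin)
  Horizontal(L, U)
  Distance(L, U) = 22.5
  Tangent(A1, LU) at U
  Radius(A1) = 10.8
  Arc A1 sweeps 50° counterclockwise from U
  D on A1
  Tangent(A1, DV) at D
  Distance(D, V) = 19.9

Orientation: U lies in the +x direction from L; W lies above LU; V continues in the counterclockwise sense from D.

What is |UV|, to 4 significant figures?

28.44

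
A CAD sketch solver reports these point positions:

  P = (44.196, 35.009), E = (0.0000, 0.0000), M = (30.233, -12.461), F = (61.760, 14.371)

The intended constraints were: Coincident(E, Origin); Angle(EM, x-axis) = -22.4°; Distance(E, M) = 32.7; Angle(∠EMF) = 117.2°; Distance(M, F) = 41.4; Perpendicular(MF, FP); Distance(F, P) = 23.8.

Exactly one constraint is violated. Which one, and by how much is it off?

Distance(F, P) = 23.8 — off by 3.30.

E = (0.00, 0.00) ✓; EM at -22.40° ✓; |EM| = 32.70 ✓; ∠EMF = 117.2° ✓; |MF| = 41.40 ✓; ∠(MF, FP) = 90.00° ✓; |FP| = 27.10 ✗.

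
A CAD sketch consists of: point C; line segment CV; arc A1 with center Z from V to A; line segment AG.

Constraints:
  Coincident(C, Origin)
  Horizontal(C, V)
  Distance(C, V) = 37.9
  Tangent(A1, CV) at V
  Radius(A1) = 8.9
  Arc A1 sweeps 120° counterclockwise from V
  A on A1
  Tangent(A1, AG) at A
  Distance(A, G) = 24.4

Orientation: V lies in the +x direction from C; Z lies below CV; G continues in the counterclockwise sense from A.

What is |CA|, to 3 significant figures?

33.0

C is at the origin; C and V share the same y with |CV| = 37.9 and V on the +x side, so V = (37.9, 0.00). Tangency of A1 to CV means the radius ZV is perpendicular to CV, so Z = V + (0, -8.9) = (37.9, -8.90). On A1, V sits at bearing 90° from Z; a 120° counterclockwise sweep puts A at bearing 210°, so A = Z + 8.9·(cos 210°, sin 210°) = (30.2, -13.4). Then |CA| = |A − C| = 33.0.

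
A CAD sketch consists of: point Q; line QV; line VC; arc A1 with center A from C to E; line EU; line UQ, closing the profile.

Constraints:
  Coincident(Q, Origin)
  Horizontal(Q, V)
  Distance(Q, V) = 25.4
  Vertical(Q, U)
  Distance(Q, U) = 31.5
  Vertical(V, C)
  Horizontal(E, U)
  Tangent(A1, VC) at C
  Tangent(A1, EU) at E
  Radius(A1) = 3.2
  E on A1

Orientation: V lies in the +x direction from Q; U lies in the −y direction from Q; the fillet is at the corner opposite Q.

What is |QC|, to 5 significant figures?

38.027

The virtual corner opposite Q is at (25.400, -31.500). The tangent condition forces AC to be normal to VC and the tangent condition forces AE to be normal to EU, with radius 3.2, so the center A sits 3.2 in from both sides at A = (22.200, -28.300). That places the tangent points at C = (25.400, -28.300) on VC and E = (22.200, -31.500) on EU. Then |QC| = |C − Q| = 38.027.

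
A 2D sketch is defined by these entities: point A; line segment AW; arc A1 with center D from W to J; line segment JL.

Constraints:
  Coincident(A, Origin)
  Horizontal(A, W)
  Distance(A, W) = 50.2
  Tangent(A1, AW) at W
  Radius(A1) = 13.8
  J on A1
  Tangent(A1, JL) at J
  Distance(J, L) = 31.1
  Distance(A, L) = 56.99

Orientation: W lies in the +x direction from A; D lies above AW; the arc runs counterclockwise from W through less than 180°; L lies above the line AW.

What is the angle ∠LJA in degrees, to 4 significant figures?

62.92°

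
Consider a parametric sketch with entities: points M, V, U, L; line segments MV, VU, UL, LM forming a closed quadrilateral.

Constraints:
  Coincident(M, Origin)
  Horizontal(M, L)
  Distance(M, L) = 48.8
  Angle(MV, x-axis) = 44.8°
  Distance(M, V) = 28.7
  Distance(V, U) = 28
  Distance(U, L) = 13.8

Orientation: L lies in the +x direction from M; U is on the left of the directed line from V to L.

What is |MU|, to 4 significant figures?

49.55

Checks: |VU| = 28.00 ✓; |UL| = 13.80 ✓.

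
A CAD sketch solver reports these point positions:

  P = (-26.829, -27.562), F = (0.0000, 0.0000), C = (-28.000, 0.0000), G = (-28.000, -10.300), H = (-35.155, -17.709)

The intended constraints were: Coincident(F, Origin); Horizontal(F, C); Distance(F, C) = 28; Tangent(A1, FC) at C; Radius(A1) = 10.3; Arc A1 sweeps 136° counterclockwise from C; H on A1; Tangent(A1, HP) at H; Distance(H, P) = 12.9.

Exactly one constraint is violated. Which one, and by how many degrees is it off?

Tangent(A1, HP) at H — off by 5.80°.

F = (0.00, 0.00) ✓; F.y = 0.00, C.y = 0.00 ✓; |FC| = 28.00 ✓; ∠(GC, CF) = 90.00° ✓; |GC| = 10.30 ✓; bearing(G→H) − bearing(G→C) = 136.0° ✓; |GH| = 10.30 ✓; ∠(GH, HP) = 95.80° ✗; |HP| = 12.90 ✓.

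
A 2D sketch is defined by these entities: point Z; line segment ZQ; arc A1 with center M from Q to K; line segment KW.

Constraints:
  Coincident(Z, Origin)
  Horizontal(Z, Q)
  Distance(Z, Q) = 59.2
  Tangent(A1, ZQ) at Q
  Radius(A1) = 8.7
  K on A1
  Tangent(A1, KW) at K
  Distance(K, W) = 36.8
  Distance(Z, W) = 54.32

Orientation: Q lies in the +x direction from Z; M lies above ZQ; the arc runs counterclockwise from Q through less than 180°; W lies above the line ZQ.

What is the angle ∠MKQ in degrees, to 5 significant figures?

20.633°

Z is at the origin; ZQ is horizontal with |ZQ| = 59.2 and Q on the +x side, so Q = (59.200, 0.0000). Since A1 is tangent to ZQ there, MQ ⟂ ZQ, so M = Q + (0, 8.7) = (59.200, 8.7000). Since MK ⟂ KW (tangency), |MW| = √(8.7² + 36.8²) = 37.814 regardless of where K sits on A1. So W lies on both circle(Z, 54.32) and circle(M, 37.814); the above-ZQ intersection is W = (37.277, 39.511). K is the foot of the tangent from W: K = (64.938, 15.239).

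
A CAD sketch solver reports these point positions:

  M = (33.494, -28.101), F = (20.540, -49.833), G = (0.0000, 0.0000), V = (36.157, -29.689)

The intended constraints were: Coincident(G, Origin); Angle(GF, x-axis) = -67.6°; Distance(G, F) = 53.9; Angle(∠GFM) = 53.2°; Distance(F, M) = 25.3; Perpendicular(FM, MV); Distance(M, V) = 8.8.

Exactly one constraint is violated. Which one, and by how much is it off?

Distance(M, V) = 8.8 — off by 5.70.

G = (0.00, 0.00) ✓; GF at -67.60° ✓; |GF| = 53.90 ✓; ∠GFM = 53.20° ✓; |FM| = 25.30 ✓; ∠(FM, MV) = 90.01° ✓; |MV| = 3.101 ✗.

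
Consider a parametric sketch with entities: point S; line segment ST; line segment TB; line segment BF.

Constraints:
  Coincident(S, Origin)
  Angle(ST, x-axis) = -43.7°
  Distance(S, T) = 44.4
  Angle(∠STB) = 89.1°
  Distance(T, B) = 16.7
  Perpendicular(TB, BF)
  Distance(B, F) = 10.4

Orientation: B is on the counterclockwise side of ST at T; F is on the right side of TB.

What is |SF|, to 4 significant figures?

57.08

S is at the origin; ST runs at -43.7° with length 44.4, so T = 44.4·(cos -43.7°, sin -43.7°) = (32.10, -30.68). ∠STB = 89.1°, so TB runs at -43.7° + (180° − 89.1°) = 47.20° from the x-axis; with |TB| = 16.7, B = T + 16.7·(cos 47.20°, sin 47.20°) = (43.45, -18.42). The perpendicularity gives BF at right angles to TB; with |BF| = 10.4 on the right of TB, F = B + 10.4·(0.7337, -0.6794) = (51.08, -25.49). Then |SF| = |F − S| = 57.08.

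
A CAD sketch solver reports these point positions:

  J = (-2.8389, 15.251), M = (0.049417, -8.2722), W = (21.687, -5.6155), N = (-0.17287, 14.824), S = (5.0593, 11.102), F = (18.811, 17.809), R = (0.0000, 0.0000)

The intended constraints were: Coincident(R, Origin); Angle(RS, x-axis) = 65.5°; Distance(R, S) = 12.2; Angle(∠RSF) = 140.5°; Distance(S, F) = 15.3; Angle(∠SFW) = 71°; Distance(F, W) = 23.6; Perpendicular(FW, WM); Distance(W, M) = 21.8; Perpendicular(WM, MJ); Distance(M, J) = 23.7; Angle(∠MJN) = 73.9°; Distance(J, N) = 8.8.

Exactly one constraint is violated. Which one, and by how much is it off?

Distance(J, N) = 8.8 — off by 6.10.

R = (0.00, 0.00) ✓; RS at 65.50° ✓; |RS| = 12.20 ✓; ∠RSF = 140.5° ✓; |SF| = 15.30 ✓; ∠SFW = 71.00° ✓; |FW| = 23.60 ✓; ∠(FW, WM) = 90.00° ✓; |WM| = 21.80 ✓; ∠(WM, MJ) = 90.00° ✓; |MJ| = 23.70 ✓; ∠MJN = 73.90° ✓; |JN| = 2.700 ✗.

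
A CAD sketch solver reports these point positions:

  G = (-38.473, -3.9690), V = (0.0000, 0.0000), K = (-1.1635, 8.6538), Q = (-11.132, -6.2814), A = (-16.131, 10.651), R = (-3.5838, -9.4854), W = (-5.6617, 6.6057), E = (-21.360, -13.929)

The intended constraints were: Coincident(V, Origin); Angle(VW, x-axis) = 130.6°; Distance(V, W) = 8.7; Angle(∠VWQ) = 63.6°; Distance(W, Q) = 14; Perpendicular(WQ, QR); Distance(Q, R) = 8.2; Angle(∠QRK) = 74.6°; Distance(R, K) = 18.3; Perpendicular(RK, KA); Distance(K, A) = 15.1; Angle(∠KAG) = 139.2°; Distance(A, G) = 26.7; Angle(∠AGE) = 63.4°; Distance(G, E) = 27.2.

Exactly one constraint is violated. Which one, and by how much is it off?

Distance(G, E) = 27.2 — off by 7.40.

V = (0.00, 0.00) ✓; VW at 130.6° ✓; |VW| = 8.700 ✓; ∠VWQ = 63.60° ✓; |WQ| = 14.00 ✓; ∠(WQ, QR) = 90.00° ✓; |QR| = 8.200 ✓; ∠QRK = 74.60° ✓; |RK| = 18.30 ✓; ∠(RK, KA) = 90.00° ✓; |KA| = 15.10 ✓; ∠KAG = 139.2° ✓; |AG| = 26.70 ✓; ∠AGE = 63.40° ✓; |GE| = 19.80 ✗.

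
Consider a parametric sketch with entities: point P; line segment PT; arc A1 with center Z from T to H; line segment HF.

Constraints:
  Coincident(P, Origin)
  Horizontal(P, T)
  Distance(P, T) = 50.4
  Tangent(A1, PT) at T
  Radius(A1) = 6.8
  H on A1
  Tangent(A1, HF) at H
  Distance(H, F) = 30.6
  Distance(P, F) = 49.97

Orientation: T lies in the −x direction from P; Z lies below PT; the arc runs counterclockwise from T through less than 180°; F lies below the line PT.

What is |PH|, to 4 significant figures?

56.73

Checks: P.y = 0.00, T.y = 0.00 ✓; |ZH| = 6.800 ✓; ∠(ZH, HF) = 90.00° ✓; |HF| = 30.60 ✓; |PF| = 49.97 ✓.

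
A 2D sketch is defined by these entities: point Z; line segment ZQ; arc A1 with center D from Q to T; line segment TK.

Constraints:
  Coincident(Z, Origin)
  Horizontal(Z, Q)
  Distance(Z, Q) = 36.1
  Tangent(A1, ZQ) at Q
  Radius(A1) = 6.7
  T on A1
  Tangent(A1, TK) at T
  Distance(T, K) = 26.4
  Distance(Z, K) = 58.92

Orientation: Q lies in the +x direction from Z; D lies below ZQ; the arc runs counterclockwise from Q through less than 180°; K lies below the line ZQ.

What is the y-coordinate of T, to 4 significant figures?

-11.63

Checks: ∠(DQ, QZ) = 90.00° ✓; |DT| = 6.700 ✓; ∠(DT, TK) = 90.00° ✓; |TK| = 26.40 ✓; |ZK| = 58.92 ✓.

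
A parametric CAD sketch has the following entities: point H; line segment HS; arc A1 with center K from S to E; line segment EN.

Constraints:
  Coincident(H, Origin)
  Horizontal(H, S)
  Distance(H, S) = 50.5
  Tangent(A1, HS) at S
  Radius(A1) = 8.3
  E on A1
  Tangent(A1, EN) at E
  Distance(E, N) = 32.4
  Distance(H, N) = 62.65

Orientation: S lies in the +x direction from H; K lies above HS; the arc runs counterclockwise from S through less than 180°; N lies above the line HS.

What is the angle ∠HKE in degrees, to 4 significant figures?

168.8°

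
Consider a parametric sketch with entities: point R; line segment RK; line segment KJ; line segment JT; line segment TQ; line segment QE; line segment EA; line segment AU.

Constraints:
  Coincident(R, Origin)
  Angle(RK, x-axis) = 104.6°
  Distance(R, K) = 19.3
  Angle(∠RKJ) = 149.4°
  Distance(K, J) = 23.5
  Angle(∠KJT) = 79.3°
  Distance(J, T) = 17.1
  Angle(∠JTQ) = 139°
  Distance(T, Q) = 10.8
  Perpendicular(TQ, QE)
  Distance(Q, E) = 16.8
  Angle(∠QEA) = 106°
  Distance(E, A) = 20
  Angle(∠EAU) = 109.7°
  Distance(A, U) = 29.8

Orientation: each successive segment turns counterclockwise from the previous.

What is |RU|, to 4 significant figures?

58.85

R is at the origin; RK runs at 104.6° with length 19.3, so K = (-4.865, 18.68). ∠RKJ = 149.4° gives KJ at 135.2° from the x-axis; with |KJ| = 23.5, J = (-21.54, 35.24). ∠KJT = 79.3° gives JT at -124.1° from the x-axis; with |JT| = 17.1, T = (-31.13, 21.08). ∠JTQ = 139.0° gives TQ at -83.10° from the x-axis; with |TQ| = 10.8, Q = (-29.83, 10.35). The perpendicularity gives QE at right angles to TQ, so QE runs at 6.900°; with |QE| = 16.8, E = (-13.15, 12.37). ∠QEA = 106.0° gives EA at 80.90° from the x-axis; with |EA| = 20.0, A = (-9.988, 32.12). ∠EAU = 109.7° gives AU at 151.2° from the x-axis; with |AU| = 29.8, U = (-36.10, 46.48). Then |RU| = |U − R| = 58.85.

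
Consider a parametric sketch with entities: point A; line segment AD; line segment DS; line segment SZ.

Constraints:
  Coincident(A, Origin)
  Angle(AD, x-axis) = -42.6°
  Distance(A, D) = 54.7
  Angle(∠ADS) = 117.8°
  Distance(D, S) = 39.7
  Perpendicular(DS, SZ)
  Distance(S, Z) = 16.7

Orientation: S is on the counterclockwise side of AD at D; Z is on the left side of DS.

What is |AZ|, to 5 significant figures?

72.502

∠ADS = 117.8°, so DS runs at -42.6° + (180° − 117.8°) = 19.600° from the x-axis; with |DS| = 39.7, S = D + 39.7·(cos 19.600°, sin 19.600°) = (77.664, -23.708). The perpendicularity gives SZ at right angles to DS; with |SZ| = 16.7 on the left of DS, Z = S + 16.7·(-0.33545, 0.94206) = (72.062, -7.9753). Then |AZ| = |Z − A| = 72.502.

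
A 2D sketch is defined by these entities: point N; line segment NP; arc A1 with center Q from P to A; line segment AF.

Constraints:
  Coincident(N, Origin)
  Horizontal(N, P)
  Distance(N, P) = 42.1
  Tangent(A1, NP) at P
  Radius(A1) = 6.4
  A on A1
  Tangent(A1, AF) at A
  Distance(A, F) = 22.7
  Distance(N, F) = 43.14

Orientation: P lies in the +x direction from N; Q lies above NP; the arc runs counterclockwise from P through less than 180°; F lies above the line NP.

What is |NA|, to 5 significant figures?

48.212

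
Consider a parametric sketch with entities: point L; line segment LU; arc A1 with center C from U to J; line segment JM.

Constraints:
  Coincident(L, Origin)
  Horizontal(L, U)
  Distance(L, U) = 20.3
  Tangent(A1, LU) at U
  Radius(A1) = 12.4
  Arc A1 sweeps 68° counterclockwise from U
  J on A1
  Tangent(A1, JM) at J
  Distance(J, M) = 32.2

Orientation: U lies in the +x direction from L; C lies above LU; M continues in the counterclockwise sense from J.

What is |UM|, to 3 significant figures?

44.4

L is at the origin; LU is horizontal with |LU| = 20.3 and U on the +x side, so U = (20.3, 0.00). The tangent condition forces CU to be normal to LU, so C = U + (0, 12.4) = (20.3, 12.4). On A1, U sits at bearing -90° from C; a 68° counterclockwise sweep puts J at bearing -22°, so J = C + 12.4·(cos -22°, sin -22°) = (31.8, 7.75). A1 meets JM tangentially, so CJ is at right angles to JM, so JM runs along (−sin -22°, cos -22°); with |JM| = 32.2, M = (43.9, 37.6). Then |UM| = |M − U| = 44.4.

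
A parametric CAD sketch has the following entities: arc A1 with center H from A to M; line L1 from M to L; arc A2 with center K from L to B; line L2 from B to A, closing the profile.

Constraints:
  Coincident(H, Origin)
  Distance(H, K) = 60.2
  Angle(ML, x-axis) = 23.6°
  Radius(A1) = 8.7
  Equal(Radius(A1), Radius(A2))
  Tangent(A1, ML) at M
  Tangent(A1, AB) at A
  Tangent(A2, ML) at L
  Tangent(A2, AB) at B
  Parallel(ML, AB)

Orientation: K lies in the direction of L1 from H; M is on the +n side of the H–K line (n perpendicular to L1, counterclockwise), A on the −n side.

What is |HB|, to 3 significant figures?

60.8

The slot axis is L1's direction at 23.6°, so u = (cos 23.6°, sin 23.6°) = (0.916, 0.400) and n = (−sin 23.6°, cos 23.6°) = (-0.400, 0.916). H is at the origin and K lies 60.2 along u from H, so K = 60.2·u = (55.2, 24.1). Tangency of A1 to both parallel lines with radius 8.7 puts M and A at H ± 8.7·n: M = (-3.48, 7.97), A = (3.48, -7.97). Equal radii place L and B the same way about K: L = K + 8.7·n = (51.7, 32.1), B = K − 8.7·n = (58.6, 16.1). Then |HB| = |B − H| = 60.8.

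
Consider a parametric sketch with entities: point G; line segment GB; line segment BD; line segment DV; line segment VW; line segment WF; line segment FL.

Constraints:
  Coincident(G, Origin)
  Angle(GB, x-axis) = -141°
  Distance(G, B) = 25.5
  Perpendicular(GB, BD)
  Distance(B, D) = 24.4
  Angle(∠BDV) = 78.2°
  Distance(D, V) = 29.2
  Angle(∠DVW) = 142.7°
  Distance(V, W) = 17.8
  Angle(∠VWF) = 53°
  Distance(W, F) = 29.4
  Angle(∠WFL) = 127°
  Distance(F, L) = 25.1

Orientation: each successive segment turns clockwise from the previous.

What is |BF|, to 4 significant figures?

11.30

G is at the origin; GB runs at -141.0° with length 25.5, so B = (-19.82, -16.05). GB ⟂ BD, so BD runs at 129.0°; with |BD| = 24.4, D = (-35.17, 2.915). ∠BDV = 78.2° gives DV at 27.20° from the x-axis; with |DV| = 29.2, V = (-9.202, 16.26). ∠DVW = 142.7° gives VW at -10.10° from the x-axis; with |VW| = 17.8, W = (8.322, 13.14). ∠VWF = 53.0° gives WF at -137.1° from the x-axis; with |WF| = 29.4, F = (-13.21, -6.873). Then |BF| = |F − B| = 11.30.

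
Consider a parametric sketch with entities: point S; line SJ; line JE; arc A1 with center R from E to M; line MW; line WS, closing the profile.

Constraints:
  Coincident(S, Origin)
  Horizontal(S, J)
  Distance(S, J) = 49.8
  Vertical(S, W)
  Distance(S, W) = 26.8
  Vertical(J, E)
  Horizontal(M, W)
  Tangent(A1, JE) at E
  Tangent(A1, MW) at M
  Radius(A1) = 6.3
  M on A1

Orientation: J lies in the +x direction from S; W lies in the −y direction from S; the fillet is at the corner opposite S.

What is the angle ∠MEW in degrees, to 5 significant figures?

37.790°

The virtual corner opposite S is at (49.800, -26.800). A1 meets JE tangentially, so RE is at right angles to JE and the tangent condition forces RM to be normal to MW, with radius 6.3, so the center R sits 6.3 in from both sides at R = (43.500, -20.500). That places the tangent points at E = (49.800, -20.500) on JE and M = (43.500, -26.800) on MW. Then cos ∠MEW = EM·EW / (|EM||EW|), giving 37.790°.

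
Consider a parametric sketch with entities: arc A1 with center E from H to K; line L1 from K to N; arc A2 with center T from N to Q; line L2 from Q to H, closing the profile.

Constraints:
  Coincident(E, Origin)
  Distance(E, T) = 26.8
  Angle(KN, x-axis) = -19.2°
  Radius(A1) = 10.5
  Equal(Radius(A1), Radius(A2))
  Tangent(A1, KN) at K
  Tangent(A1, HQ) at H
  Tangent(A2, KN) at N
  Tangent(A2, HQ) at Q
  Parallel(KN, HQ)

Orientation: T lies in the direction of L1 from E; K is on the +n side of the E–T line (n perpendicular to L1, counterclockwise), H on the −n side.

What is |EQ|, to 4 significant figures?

28.78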